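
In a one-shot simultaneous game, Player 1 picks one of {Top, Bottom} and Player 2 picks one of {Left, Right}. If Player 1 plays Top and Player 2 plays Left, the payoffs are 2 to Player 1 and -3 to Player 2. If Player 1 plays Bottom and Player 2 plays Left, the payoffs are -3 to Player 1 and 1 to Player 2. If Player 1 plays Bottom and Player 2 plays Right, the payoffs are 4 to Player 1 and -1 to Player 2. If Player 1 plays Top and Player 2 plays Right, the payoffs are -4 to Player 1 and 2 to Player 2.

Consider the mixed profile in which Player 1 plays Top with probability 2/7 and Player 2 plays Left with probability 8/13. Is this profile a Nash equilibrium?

Check Player 2's indifference given Player 1's mix p = 2/7:
  payoff from Left = -1/7; payoff from Right = -1/7 — equal.
Check Player 1's indifference given Player 2's mix q = 8/13:
  payoff from Top = -4/13; payoff from Bottom = -4/13 — equal.
Both players are indifferent, so neither can profitably deviate.

Yes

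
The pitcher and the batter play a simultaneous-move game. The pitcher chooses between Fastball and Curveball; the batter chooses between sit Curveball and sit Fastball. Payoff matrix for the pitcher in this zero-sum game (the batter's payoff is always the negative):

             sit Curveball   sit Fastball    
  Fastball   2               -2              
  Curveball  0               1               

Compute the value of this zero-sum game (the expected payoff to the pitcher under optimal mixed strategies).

v = 2/5

In a mixed equilibrium the pitcher is indifferent between Fastball and Curveball; this condition fixes q.
  the pitcher's payoff from Fastball: q·2 + (1−q)·(-2) = 4q - 2
  the pitcher's payoff from Curveball: q·0 + (1−q)·1 = -q + 1
  4q - 2 = -q + 1  ⇒  5q = 3  ⇒  q = 3/5.
The value is the pitcher's expected payoff against this mix (using Fastball): (3/5)·2 + (2/5)·(-2) = 2/5.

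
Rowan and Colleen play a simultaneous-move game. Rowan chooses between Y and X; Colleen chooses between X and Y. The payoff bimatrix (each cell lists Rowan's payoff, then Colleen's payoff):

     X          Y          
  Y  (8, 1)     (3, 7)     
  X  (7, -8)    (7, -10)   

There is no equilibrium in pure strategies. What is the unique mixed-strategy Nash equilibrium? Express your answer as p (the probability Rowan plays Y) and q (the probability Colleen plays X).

p = 1/4, q = 4/5

Colleen's indifference between X and Y determines Rowan's mixing probability p:
  Colleen's expected payoff from X: p·1 + (1−p)·(-8) = 9p - 8
  Colleen's expected payoff from Y: p·7 + (1−p)·(-10) = 17p - 10
  9p - 8 = 17p - 10  ⇒  -8p = -2  ⇒  p = 1/4.
For Rowan to be willing to mix, Rowan must be indifferent between Y and X, which pins down Colleen's mix.
  Rowan's payoff from Y: q·8 + (1−q)·3 = 5q + 3
  Rowan's payoff from X: q·7 + (1−q)·7 = 7
  5q + 3 = 7  ⇒  5q = 4  ⇒  q = 4/5.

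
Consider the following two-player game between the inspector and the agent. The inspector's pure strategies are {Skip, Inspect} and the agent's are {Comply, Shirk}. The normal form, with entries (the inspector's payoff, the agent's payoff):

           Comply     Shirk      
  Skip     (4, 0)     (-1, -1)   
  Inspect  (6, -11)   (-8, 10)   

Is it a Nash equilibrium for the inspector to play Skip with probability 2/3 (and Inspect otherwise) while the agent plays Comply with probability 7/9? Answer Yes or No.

No

Given the inspector's mix p = 2/3, the agent's payoff from Comply is -11/3 but from Shirk is 8/3. The agent strictly prefers Shirk, so the agent would not mix.
So the proposed profile is not a Nash equilibrium.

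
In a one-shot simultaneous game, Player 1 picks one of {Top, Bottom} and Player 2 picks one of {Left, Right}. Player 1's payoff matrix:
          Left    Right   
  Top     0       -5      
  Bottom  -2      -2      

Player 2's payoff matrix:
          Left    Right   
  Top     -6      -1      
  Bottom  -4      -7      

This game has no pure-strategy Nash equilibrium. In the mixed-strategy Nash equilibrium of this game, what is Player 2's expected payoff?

In a mixed equilibrium Player 2 is indifferent between Left and Right; this condition fixes p.
  Player 2's payoff from Left: p·(-6) + (1−p)·(-4) = -2p - 4
  Player 2's payoff from Right: p·(-1) + (1−p)·(-7) = 6p - 7
  -2p - 4 = 6p - 7  ⇒  -8p = -3  ⇒  p = 3/8.
At equilibrium Player 2 is indifferent across columns, so Player 2's payoff equals the payoff from Left: (3/8)·(-6) + (5/8)·(-4) = -19/4.

-19/4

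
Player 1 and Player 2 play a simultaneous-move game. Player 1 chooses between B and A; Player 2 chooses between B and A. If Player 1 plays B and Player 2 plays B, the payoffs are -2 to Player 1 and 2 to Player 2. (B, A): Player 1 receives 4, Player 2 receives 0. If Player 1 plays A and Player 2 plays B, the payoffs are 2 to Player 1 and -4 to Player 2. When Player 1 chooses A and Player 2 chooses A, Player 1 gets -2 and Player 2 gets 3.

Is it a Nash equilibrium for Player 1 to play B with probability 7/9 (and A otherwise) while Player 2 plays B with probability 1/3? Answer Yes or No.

Given Player 2's mix q = 1/3, Player 1's payoff from B is 2 but from A is -2/3. Player 1 strictly prefers B, so Player 1 would not mix.
So the proposed profile is not a Nash equilibrium.

No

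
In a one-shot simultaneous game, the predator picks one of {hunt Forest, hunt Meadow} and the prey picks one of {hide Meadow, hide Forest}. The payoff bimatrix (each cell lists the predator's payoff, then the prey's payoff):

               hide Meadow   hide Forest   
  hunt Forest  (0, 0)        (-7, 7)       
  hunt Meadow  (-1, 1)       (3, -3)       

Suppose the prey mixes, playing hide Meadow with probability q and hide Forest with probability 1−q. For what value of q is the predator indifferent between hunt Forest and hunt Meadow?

The predator's indifference between hunt Forest and hunt Meadow determines the prey's mixing probability q:
  the predator's expected payoff from hunt Forest: q·0 + (1−q)·(-7) = 7q - 7
  the predator's expected payoff from hunt Meadow: q·(-1) + (1−q)·3 = -4q + 3
  7q - 7 = -4q + 3  ⇒  11q = 10  ⇒  q = 10/11.

q = 10/11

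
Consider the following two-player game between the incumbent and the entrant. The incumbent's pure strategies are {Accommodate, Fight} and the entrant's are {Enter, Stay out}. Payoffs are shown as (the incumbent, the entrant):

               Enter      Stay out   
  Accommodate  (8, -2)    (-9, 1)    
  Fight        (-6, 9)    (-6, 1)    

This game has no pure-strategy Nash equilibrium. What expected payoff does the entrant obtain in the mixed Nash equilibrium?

In a mixed equilibrium the entrant is indifferent between Enter and Stay out; this condition fixes p.
  the entrant's payoff to Enter: p·(-2) + (1−p)·9 = -11p + 9
  the entrant's payoff to Stay out: p·1 + (1−p)·1 = 1
  -11p + 9 = 1  ⇒  -11p = -8  ⇒  p = 8/11.
At equilibrium the entrant is indifferent across columns, so the entrant's payoff equals the payoff from Enter: (8/11)·(-2) + (3/11)·9 = 1.

1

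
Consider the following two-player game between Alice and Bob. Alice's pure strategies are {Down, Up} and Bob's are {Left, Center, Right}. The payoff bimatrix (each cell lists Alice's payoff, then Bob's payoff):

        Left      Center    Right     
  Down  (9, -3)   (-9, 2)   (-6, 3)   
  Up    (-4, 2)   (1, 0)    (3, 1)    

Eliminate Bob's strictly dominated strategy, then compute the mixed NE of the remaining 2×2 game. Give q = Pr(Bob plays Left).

Bob's strategy Center is strictly dominated by Right: 3 > 2 and 1 > 0. Eliminate Center.
Alice's indifference between Down and Up determines Bob's mixing probability q:
  Alice's payoff from Down: q·9 + (1−q)·(-6) = 15q - 6
  Alice's payoff from Up: q·(-4) + (1−q)·3 = -7q + 3
  15q - 6 = -7q + 3  ⇒  22q = 9  ⇒  q = 9/22.

q = 9/22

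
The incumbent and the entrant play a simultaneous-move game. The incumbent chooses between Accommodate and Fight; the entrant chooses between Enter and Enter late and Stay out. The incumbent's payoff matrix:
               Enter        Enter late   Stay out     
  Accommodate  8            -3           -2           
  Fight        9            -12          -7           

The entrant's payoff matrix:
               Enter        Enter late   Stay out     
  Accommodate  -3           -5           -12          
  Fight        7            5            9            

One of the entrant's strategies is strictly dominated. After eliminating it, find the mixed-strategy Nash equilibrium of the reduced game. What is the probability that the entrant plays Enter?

q = 5/6

The entrant's strategy Enter late is strictly dominated by Enter: -3 > -5 and 7 > 5. Eliminate Enter late.
The incumbent's indifference between Accommodate and Fight determines the entrant's mixing probability q:
  the incumbent's payoff to Accommodate: q·8 + (1−q)·(-2) = 10q - 2
  the incumbent's payoff to Fight: q·9 + (1−q)·(-7) = 16q - 7
  10q - 2 = 16q - 7  ⇒  -6q = -5  ⇒  q = 5/6.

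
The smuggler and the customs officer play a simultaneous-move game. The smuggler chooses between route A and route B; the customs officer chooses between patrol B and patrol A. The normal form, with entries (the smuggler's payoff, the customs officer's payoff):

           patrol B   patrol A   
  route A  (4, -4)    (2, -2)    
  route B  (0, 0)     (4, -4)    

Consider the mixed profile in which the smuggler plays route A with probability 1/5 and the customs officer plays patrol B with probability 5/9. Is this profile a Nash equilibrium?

Given the smuggler's mix p = 1/5, the customs officer's payoff from patrol B is -4/5 but from patrol A is -18/5. The customs officer strictly prefers patrol B, so the customs officer would not mix.
So the proposed profile is not a Nash equilibrium.

No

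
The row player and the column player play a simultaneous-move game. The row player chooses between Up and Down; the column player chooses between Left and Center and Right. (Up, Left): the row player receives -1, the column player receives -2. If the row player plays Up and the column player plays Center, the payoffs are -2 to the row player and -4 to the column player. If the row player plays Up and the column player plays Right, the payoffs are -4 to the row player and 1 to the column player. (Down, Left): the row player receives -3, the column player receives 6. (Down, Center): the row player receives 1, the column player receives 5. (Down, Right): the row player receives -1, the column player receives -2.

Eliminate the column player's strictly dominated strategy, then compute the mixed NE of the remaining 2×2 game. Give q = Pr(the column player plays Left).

q = 3/5

The column player's strategy Center is strictly dominated by Left: -2 > -4 and 6 > 5. Eliminate Center.
Set the row player's expected payoff from Up equal to that from Down:
  the row player's expected payoff from Up: q·(-1) + (1−q)·(-4) = 3q - 4
  the row player's expected payoff from Down: q·(-3) + (1−q)·(-1) = -2q - 1
  3q - 4 = -2q - 1  ⇒  5q = 3  ⇒  q = 3/5.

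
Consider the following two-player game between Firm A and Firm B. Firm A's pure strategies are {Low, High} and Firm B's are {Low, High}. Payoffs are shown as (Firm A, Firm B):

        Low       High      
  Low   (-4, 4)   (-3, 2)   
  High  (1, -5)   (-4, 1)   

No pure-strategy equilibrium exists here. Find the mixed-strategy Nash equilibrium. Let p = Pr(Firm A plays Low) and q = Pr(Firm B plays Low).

Set Firm B's expected payoff from Low equal to that from High:
  Firm B's expected payoff from Low: p·4 + (1−p)·(-5) = 9p - 5
  Firm B's expected payoff from High: p·2 + (1−p)·1 = p + 1
  9p - 5 = p + 1  ⇒  8p = 6  ⇒  p = 3/4.
In a mixed equilibrium Firm A is indifferent between Low and High; this condition fixes q.
  Firm A's expected payoff from Low: q·(-4) + (1−q)·(-3) = -q - 3
  Firm A's expected payoff from High: q·1 + (1−q)·(-4) = 5q - 4
  -q - 3 = 5q - 4  ⇒  -6q = -1  ⇒  q = 1/6.

p = 3/4, q = 1/6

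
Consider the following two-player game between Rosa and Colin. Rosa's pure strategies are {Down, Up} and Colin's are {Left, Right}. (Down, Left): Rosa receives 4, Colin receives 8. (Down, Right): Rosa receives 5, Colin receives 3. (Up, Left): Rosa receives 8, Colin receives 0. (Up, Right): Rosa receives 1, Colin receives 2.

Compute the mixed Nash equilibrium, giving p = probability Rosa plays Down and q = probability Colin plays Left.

p = 2/7, q = 1/2

For Colin to be willing to mix, Colin must be indifferent between Left and Right, which pins down Rosa's mix.
  Colin's payoff from Left: p·8 + (1−p)·0 = 8p
  Colin's payoff from Right: p·3 + (1−p)·2 = p + 2
  8p = p + 2  ⇒  7p = 2  ⇒  p = 2/7.
Colin's mix must leave Rosa indifferent between Down and Up.
  Rosa's payoff from Down: q·4 + (1−q)·5 = -q + 5
  Rosa's payoff from Up: q·8 + (1−q)·1 = 7q + 1
  -q + 5 = 7q + 1  ⇒  -8q = -4  ⇒  q = 1/2.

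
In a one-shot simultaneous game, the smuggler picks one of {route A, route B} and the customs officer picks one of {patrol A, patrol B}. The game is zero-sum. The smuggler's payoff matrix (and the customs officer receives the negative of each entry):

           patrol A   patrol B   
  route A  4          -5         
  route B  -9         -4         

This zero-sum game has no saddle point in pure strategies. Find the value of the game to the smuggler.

v = -61/14

The smuggler's indifference between route A and route B determines the customs officer's mixing probability q:
  the smuggler's payoff to route A: q·4 + (1−q)·(-5) = 9q - 5
  the smuggler's payoff to route B: q·(-9) + (1−q)·(-4) = -5q - 4
  9q - 5 = -5q - 4  ⇒  14q = 1  ⇒  q = 1/14.
The value is the smuggler's expected payoff against this mix (using route A): (1/14)·4 + (13/14)·(-5) = -61/14.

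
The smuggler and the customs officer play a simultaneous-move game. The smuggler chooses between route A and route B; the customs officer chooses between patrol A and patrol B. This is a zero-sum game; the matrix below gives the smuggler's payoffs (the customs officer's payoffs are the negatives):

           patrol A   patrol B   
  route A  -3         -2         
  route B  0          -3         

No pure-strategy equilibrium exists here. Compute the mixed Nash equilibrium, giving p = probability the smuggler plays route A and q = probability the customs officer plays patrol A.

p = 3/4, q = 1/4

Set the customs officer's expected payoff from patrol A equal to that from patrol B:
  the customs officer's expected payoff from patrol A: p·3 + (1−p)·0 = 3p
  the customs officer's expected payoff from patrol B: p·2 + (1−p)·3 = -p + 3
  3p = -p + 3  ⇒  4p = 3  ⇒  p = 3/4.
For the smuggler to be willing to mix, the smuggler must be indifferent between route A and route B, which pins down the customs officer's mix.
  the smuggler's expected payoff from route A: q·(-3) + (1−q)·(-2) = -q - 2
  the smuggler's expected payoff from route B: q·0 + (1−q)·(-3) = 3q - 3
  -q - 2 = 3q - 3  ⇒  -4q = -1  ⇒  q = 1/4.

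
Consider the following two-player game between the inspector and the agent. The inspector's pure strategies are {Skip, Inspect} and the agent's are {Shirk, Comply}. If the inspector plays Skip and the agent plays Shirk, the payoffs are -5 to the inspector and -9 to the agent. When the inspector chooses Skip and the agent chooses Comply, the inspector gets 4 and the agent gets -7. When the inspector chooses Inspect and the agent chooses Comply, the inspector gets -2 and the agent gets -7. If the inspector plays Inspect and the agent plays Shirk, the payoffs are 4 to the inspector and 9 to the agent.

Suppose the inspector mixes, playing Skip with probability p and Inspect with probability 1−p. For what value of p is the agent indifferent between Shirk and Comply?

The agent's indifference between Shirk and Comply determines the inspector's mixing probability p:
  the agent's expected payoff from Shirk: p·(-9) + (1−p)·9 = -18p + 9
  the agent's expected payoff from Comply: p·(-7) + (1−p)·(-7) = -7
  -18p + 9 = -7  ⇒  -18p = -16  ⇒  p = 8/9.

p = 8/9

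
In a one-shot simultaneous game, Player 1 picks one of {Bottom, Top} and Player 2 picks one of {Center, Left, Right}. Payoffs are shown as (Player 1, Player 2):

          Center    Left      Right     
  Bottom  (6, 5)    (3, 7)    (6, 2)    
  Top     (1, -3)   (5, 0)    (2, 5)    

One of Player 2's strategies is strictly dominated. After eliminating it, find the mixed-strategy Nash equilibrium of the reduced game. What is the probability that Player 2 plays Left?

Player 2's strategy Center is strictly dominated by Left: 7 > 5 and 0 > -3. Eliminate Center.
Set Player 1's expected payoff from Bottom equal to that from Top:
  Player 1's expected payoff from Bottom: q·3 + (1−q)·6 = -3q + 6
  Player 1's expected payoff from Top: q·5 + (1−q)·2 = 3q + 2
  -3q + 6 = 3q + 2  ⇒  -6q = -4  ⇒  q = 2/3.

q = 2/3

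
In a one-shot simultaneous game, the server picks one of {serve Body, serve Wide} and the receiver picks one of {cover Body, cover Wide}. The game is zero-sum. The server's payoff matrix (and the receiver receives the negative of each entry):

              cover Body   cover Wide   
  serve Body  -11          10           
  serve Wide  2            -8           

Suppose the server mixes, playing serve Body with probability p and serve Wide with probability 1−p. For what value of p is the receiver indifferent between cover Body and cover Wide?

In a mixed equilibrium the receiver is indifferent between cover Body and cover Wide; this condition fixes p.
  the receiver's expected payoff from cover Body: p·11 + (1−p)·(-2) = 13p - 2
  the receiver's expected payoff from cover Wide: p·(-10) + (1−p)·8 = -18p + 8
  13p - 2 = -18p + 8  ⇒  31p = 10  ⇒  p = 10/31.

p = 10/31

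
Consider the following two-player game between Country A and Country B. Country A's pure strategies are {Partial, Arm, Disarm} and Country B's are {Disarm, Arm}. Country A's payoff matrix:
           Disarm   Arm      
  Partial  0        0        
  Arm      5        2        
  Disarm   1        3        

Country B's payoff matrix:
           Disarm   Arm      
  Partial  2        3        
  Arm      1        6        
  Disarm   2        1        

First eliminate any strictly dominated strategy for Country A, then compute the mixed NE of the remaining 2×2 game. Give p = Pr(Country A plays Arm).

p = 1/6

Country A's strategy Partial is strictly dominated by Disarm: 1 > 0 and 3 > 0. Eliminate Partial.
Country A's mix must leave Country B indifferent between Disarm and Arm.
  Country B's payoff from Disarm: p·1 + (1−p)·2 = -p + 2
  Country B's payoff from Arm: p·6 + (1−p)·1 = 5p + 1
  -p + 2 = 5p + 1  ⇒  -6p = -1  ⇒  p = 1/6.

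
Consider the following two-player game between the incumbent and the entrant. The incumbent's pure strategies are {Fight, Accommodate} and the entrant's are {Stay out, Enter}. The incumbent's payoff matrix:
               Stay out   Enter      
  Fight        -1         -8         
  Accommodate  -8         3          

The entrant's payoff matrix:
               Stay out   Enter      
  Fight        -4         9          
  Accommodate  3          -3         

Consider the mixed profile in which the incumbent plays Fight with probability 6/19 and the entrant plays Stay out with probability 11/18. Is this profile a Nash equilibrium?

Yes

Check the entrant's indifference given the incumbent's mix p = 6/19:
  payoff from Stay out = 15/19; payoff from Enter = 15/19 — equal.
Check the incumbent's indifference given the entrant's mix q = 11/18:
  payoff from Fight = -67/18; payoff from Accommodate = -67/18 — equal.
Both players are indifferent, so neither can profitably deviate.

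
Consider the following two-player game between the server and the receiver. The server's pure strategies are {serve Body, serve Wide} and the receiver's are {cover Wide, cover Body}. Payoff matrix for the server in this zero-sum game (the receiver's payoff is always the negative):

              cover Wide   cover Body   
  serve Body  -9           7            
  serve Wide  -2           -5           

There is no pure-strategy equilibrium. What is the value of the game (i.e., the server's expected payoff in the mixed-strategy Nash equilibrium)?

In a mixed equilibrium the server is indifferent between serve Body and serve Wide; this condition fixes q.
  the server's payoff from serve Body: q·(-9) + (1−q)·7 = -16q + 7
  the server's payoff from serve Wide: q·(-2) + (1−q)·(-5) = 3q - 5
  -16q + 7 = 3q - 5  ⇒  -19q = -12  ⇒  q = 12/19.
The value is the server's expected payoff against this mix (using serve Body): (12/19)·(-9) + (7/19)·7 = -59/19.

v = -59/19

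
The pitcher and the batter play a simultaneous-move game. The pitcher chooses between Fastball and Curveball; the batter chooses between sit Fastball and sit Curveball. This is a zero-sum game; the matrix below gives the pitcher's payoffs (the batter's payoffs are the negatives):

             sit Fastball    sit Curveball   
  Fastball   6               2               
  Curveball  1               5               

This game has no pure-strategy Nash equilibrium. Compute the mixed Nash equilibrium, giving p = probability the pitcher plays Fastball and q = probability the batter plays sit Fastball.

The batter's indifference between sit Fastball and sit Curveball determines the pitcher's mixing probability p:
  the batter's payoff to sit Fastball: p·(-6) + (1−p)·(-1) = -5p - 1
  the batter's payoff to sit Curveball: p·(-2) + (1−p)·(-5) = 3p - 5
  -5p - 1 = 3p - 5  ⇒  -8p = -4  ⇒  p = 1/2.
In a mixed equilibrium the pitcher is indifferent between Fastball and Curveball; this condition fixes q.
  the pitcher's payoff from Fastball: q·6 + (1−q)·2 = 4q + 2
  the pitcher's payoff from Curveball: q·1 + (1−q)·5 = -4q + 5
  4q + 2 = -4q + 5  ⇒  8q = 3  ⇒  q = 3/8.

p = 1/2, q = 3/8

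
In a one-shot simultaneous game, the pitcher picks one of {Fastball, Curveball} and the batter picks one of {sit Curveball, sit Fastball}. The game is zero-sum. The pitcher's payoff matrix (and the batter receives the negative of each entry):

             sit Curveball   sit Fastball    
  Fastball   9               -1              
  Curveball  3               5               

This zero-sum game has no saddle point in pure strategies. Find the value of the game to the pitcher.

The pitcher's indifference between Fastball and Curveball determines the batter's mixing probability q:
  the pitcher's expected payoff from Fastball: q·9 + (1−q)·(-1) = 10q - 1
  the pitcher's expected payoff from Curveball: q·3 + (1−q)·5 = -2q + 5
  10q - 1 = -2q + 5  ⇒  12q = 6  ⇒  q = 1/2.
The value is the pitcher's expected payoff against this mix (using Fastball): (1/2)·9 + (1/2)·(-1) = 4.

v = 4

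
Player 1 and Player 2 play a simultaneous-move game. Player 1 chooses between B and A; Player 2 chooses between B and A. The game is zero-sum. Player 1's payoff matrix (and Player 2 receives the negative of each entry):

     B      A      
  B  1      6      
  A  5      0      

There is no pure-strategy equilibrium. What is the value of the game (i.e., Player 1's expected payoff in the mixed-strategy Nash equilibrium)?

For Player 1 to be willing to mix, Player 1 must be indifferent between B and A, which pins down Player 2's mix.
  Player 1's expected payoff from B: q·1 + (1−q)·6 = -5q + 6
  Player 1's expected payoff from A: q·5 + (1−q)·0 = 5q
  -5q + 6 = 5q  ⇒  -10q = -6  ⇒  q = 3/5.
The value is Player 1's expected payoff against this mix (using B): (3/5)·1 + (2/5)·6 = 3.

v = 3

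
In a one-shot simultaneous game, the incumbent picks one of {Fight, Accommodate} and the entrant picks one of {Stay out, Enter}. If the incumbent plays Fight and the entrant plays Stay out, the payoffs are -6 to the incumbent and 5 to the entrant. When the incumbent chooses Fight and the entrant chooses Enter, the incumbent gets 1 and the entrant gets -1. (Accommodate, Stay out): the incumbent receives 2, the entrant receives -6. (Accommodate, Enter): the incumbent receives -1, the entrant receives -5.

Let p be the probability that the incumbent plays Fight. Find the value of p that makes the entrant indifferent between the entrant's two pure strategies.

In a mixed equilibrium the entrant is indifferent between Stay out and Enter; this condition fixes p.
  the entrant's expected payoff from Stay out: p·5 + (1−p)·(-6) = 11p - 6
  the entrant's expected payoff from Enter: p·(-1) + (1−p)·(-5) = 4p - 5
  11p - 6 = 4p - 5  ⇒  7p = 1  ⇒  p = 1/7.

p = 1/7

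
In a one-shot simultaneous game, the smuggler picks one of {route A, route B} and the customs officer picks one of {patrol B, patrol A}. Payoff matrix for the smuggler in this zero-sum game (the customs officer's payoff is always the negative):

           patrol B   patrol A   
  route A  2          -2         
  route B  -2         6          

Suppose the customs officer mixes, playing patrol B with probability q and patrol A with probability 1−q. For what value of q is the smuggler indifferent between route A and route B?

For the smuggler to be willing to mix, the smuggler must be indifferent between route A and route B, which pins down the customs officer's mix.
  the smuggler's payoff to route A: q·2 + (1−q)·(-2) = 4q - 2
  the smuggler's payoff to route B: q·(-2) + (1−q)·6 = -8q + 6
  4q - 2 = -8q + 6  ⇒  12q = 8  ⇒  q = 2/3.

q = 2/3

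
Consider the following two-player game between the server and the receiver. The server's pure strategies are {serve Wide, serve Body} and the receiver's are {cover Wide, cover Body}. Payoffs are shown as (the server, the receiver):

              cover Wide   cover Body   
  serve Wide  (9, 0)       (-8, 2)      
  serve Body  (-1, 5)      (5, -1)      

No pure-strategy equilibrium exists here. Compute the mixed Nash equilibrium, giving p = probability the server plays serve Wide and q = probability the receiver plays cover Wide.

In a mixed equilibrium the receiver is indifferent between cover Wide and cover Body; this condition fixes p.
  the receiver's payoff from cover Wide: p·0 + (1−p)·5 = -5p + 5
  the receiver's payoff from cover Body: p·2 + (1−p)·(-1) = 3p - 1
  -5p + 5 = 3p - 1  ⇒  -8p = -6  ⇒  p = 3/4.
In a mixed equilibrium the server is indifferent between serve Wide and serve Body; this condition fixes q.
  the server's payoff from serve Wide: q·9 + (1−q)·(-8) = 17q - 8
  the server's payoff from serve Body: q·(-1) + (1−q)·5 = -6q + 5
  17q - 8 = -6q + 5  ⇒  23q = 13  ⇒  q = 13/23.

p = 3/4, q = 13/23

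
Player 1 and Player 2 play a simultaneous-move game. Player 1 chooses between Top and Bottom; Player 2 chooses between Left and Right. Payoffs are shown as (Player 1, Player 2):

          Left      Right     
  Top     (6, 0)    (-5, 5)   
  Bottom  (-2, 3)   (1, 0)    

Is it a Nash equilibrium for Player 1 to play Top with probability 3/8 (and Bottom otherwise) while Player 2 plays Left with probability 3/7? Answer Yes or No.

Yes

Check Player 2's indifference given Player 1's mix p = 3/8:
  payoff from Left = 15/8; payoff from Right = 15/8 — equal.
Check Player 1's indifference given Player 2's mix q = 3/7:
  payoff from Top = -2/7; payoff from Bottom = -2/7 — equal.
Both players are indifferent, so neither can profitably deviate.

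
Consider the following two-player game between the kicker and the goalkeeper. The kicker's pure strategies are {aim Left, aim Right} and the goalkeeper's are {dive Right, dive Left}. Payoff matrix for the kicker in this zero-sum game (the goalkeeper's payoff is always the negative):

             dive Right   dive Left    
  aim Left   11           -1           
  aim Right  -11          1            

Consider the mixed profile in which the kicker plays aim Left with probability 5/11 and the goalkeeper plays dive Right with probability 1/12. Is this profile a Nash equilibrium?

Given the kicker's mix p = 5/11, the goalkeeper's payoff from dive Right is 1 but from dive Left is -1/11. The goalkeeper strictly prefers dive Right, so the goalkeeper would not mix.
So the proposed profile is not a Nash equilibrium.

No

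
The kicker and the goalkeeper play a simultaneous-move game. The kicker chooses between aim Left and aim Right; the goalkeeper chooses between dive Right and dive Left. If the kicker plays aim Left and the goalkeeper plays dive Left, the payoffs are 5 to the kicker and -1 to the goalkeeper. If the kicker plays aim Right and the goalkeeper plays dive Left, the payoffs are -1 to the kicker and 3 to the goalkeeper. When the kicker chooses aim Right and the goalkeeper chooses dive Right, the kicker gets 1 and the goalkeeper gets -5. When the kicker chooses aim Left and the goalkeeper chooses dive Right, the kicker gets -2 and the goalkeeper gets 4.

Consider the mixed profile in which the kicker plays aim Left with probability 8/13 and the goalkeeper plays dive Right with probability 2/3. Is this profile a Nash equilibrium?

Yes

Check the goalkeeper's indifference given the kicker's mix p = 8/13:
  payoff from dive Right = 7/13; payoff from dive Left = 7/13 — equal.
Check the kicker's indifference given the goalkeeper's mix q = 2/3:
  payoff from aim Left = 1/3; payoff from aim Right = 1/3 — equal.
Both players are indifferent, so neither can profitably deviate.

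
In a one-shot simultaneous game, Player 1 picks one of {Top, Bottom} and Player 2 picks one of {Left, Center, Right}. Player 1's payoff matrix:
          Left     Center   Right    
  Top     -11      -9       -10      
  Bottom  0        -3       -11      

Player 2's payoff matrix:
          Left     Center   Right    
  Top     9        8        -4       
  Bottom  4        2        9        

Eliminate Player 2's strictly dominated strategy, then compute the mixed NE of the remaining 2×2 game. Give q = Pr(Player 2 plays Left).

Player 2's strategy Center is strictly dominated by Left: 9 > 8 and 4 > 2. Eliminate Center.
Player 1's indifference between Top and Bottom determines Player 2's mixing probability q:
  Player 1's expected payoff from Top: q·(-11) + (1−q)·(-10) = -q - 10
  Player 1's expected payoff from Bottom: q·0 + (1−q)·(-11) = 11q - 11
  -q - 10 = 11q - 11  ⇒  -12q = -1  ⇒  q = 1/12.

q = 1/12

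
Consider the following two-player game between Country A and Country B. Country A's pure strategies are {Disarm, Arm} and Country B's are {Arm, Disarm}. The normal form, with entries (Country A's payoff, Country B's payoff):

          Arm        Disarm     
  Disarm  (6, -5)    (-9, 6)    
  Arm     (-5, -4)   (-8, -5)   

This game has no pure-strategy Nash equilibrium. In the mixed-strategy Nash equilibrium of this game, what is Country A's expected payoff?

-31/4

Country A's indifference between Disarm and Arm determines Country B's mixing probability q:
  Country A's payoff from Disarm: q·6 + (1−q)·(-9) = 15q - 9
  Country A's payoff from Arm: q·(-5) + (1−q)·(-8) = 3q - 8
  15q - 9 = 3q - 8  ⇒  12q = 1  ⇒  q = 1/12.
At equilibrium Country A is indifferent across rows, so Country A's payoff equals the payoff from Disarm: (1/12)·6 + (11/12)·(-9) = -31/4.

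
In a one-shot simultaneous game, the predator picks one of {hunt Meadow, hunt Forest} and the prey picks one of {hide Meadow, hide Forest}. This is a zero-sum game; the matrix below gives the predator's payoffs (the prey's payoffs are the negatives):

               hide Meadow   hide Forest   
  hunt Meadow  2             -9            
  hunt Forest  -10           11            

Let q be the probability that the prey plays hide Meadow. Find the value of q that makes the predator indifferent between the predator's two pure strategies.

q = 5/8

Set the predator's expected payoff from hunt Meadow equal to that from hunt Forest:
  the predator's payoff from hunt Meadow: q·2 + (1−q)·(-9) = 11q - 9
  the predator's payoff from hunt Forest: q·(-10) + (1−q)·11 = -21q + 11
  11q - 9 = -21q + 11  ⇒  32q = 20  ⇒  q = 5/8.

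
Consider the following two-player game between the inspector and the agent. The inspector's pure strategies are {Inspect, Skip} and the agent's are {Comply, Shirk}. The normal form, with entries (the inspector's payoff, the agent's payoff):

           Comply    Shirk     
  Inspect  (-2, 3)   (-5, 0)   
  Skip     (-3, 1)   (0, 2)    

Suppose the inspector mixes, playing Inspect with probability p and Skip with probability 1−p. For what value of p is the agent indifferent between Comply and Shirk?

p = 1/4

Set the agent's expected payoff from Comply equal to that from Shirk:
  the agent's expected payoff from Comply: p·3 + (1−p)·1 = 2p + 1
  the agent's expected payoff from Shirk: p·0 + (1−p)·2 = -2p + 2
  2p + 1 = -2p + 2  ⇒  4p = 1  ⇒  p = 1/4.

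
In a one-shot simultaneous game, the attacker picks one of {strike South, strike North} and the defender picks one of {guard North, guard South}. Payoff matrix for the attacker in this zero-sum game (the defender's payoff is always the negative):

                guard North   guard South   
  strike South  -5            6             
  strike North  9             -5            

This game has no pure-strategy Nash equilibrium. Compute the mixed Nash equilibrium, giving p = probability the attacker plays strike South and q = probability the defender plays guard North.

p = 14/25, q = 11/25

For the defender to be willing to mix, the defender must be indifferent between guard North and guard South, which pins down the attacker's mix.
  the defender's payoff to guard North: p·5 + (1−p)·(-9) = 14p - 9
  the defender's payoff to guard South: p·(-6) + (1−p)·5 = -11p + 5
  14p - 9 = -11p + 5  ⇒  25p = 14  ⇒  p = 14/25.
The attacker's indifference between strike South and strike North determines the defender's mixing probability q:
  the attacker's payoff from strike South: q·(-5) + (1−q)·6 = -11q + 6
  the attacker's payoff from strike North: q·9 + (1−q)·(-5) = 14q - 5
  -11q + 6 = 14q - 5  ⇒  -25q = -11  ⇒  q = 11/25.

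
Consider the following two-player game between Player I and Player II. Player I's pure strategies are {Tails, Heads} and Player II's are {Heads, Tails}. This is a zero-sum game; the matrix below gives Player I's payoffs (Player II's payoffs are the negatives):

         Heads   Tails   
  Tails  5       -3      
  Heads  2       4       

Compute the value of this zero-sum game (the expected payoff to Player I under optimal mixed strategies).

In a mixed equilibrium Player I is indifferent between Tails and Heads; this condition fixes q.
  Player I's payoff from Tails: q·5 + (1−q)·(-3) = 8q - 3
  Player I's payoff from Heads: q·2 + (1−q)·4 = -2q + 4
  8q - 3 = -2q + 4  ⇒  10q = 7  ⇒  q = 7/10.
The value is Player I's expected payoff against this mix (using Tails): (7/10)·5 + (3/10)·(-3) = 13/5.

v = 13/5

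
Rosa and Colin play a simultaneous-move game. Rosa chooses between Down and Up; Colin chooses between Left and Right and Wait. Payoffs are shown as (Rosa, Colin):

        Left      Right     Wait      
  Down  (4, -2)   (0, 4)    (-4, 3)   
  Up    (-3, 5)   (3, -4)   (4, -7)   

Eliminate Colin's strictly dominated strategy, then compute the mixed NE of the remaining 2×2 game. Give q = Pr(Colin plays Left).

q = 3/10

Colin's strategy Wait is strictly dominated by Right: 4 > 3 and -4 > -7. Eliminate Wait.
Colin's mix must leave Rosa indifferent between Down and Up.
  Rosa's expected payoff from Down: q·4 + (1−q)·0 = 4q
  Rosa's expected payoff from Up: q·(-3) + (1−q)·3 = -6q + 3
  4q = -6q + 3  ⇒  10q = 3  ⇒  q = 3/10.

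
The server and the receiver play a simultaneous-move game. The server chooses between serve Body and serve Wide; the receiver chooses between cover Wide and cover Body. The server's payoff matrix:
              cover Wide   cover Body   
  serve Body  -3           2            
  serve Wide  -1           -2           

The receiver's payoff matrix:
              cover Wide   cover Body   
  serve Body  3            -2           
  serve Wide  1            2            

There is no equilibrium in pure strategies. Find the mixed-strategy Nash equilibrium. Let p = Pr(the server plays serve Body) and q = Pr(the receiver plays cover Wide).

Set the receiver's expected payoff from cover Wide equal to that from cover Body:
  the receiver's payoff to cover Wide: p·3 + (1−p)·1 = 2p + 1
  the receiver's payoff to cover Body: p·(-2) + (1−p)·2 = -4p + 2
  2p + 1 = -4p + 2  ⇒  6p = 1  ⇒  p = 1/6.
Set the server's expected payoff from serve Body equal to that from serve Wide:
  the server's payoff to serve Body: q·(-3) + (1−q)·2 = -5q + 2
  the server's payoff to serve Wide: q·(-1) + (1−q)·(-2) = q - 2
  -5q + 2 = q - 2  ⇒  -6q = -4  ⇒  q = 2/3.

p = 1/6, q = 2/3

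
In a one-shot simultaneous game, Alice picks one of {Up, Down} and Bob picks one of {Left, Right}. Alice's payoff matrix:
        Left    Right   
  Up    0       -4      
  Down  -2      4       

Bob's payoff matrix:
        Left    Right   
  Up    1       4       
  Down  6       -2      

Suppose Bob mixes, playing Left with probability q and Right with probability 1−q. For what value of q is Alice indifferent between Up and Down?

q = 4/5

Bob's mix must leave Alice indifferent between Up and Down.
  Alice's payoff from Up: q·0 + (1−q)·(-4) = 4q - 4
  Alice's payoff from Down: q·(-2) + (1−q)·4 = -6q + 4
  4q - 4 = -6q + 4  ⇒  10q = 8  ⇒  q = 4/5.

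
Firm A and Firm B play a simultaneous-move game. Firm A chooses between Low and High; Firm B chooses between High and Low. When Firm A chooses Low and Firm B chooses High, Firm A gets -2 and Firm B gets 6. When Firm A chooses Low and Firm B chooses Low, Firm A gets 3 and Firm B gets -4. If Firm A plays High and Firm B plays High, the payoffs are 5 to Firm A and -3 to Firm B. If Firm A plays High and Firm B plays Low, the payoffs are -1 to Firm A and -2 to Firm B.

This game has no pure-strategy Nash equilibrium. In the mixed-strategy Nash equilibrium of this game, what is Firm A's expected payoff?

13/11

Firm A's indifference between Low and High determines Firm B's mixing probability q:
  Firm A's payoff from Low: q·(-2) + (1−q)·3 = -5q + 3
  Firm A's payoff from High: q·5 + (1−q)·(-1) = 6q - 1
  -5q + 3 = 6q - 1  ⇒  -11q = -4  ⇒  q = 4/11.
At equilibrium Firm A is indifferent across rows, so Firm A's payoff equals the payoff from Low: (4/11)·(-2) + (7/11)·3 = 13/11.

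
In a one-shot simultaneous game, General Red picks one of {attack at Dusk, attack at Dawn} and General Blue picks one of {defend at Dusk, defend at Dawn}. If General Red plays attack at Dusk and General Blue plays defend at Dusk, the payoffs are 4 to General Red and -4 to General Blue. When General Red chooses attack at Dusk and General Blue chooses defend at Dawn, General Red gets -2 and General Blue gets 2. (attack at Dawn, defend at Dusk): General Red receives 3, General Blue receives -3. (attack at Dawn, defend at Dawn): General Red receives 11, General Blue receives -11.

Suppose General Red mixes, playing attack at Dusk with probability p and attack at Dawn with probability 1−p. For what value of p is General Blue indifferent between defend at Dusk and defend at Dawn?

p = 4/7

In a mixed equilibrium General Blue is indifferent between defend at Dusk and defend at Dawn; this condition fixes p.
  General Blue's payoff to defend at Dusk: p·(-4) + (1−p)·(-3) = -p - 3
  General Blue's payoff to defend at Dawn: p·2 + (1−p)·(-11) = 13p - 11
  -p - 3 = 13p - 11  ⇒  -14p = -8  ⇒  p = 4/7.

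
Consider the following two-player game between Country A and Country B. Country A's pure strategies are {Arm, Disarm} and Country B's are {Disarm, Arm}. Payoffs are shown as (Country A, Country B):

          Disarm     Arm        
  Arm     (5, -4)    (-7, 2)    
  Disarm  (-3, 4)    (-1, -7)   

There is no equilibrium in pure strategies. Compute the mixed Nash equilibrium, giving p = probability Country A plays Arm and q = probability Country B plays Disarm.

p = 11/17, q = 3/7

In a mixed equilibrium Country B is indifferent between Disarm and Arm; this condition fixes p.
  Country B's payoff to Disarm: p·(-4) + (1−p)·4 = -8p + 4
  Country B's payoff to Arm: p·2 + (1−p)·(-7) = 9p - 7
  -8p + 4 = 9p - 7  ⇒  -17p = -11  ⇒  p = 11/17.
Country B's mix must leave Country A indifferent between Arm and Disarm.
  Country A's expected payoff from Arm: q·5 + (1−q)·(-7) = 12q - 7
  Country A's expected payoff from Disarm: q·(-3) + (1−q)·(-1) = -2q - 1
  12q - 7 = -2q - 1  ⇒  14q = 6  ⇒  q = 3/7.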